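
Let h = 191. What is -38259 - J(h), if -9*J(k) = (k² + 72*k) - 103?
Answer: -32689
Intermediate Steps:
J(k) = 103/9 - 8*k - k²/9 (J(k) = -((k² + 72*k) - 103)/9 = -(-103 + k² + 72*k)/9 = 103/9 - 8*k - k²/9)
-38259 - J(h) = -38259 - (103/9 - 8*191 - ⅑*191²) = -38259 - (103/9 - 1528 - ⅑*36481) = -38259 - (103/9 - 1528 - 36481/9) = -38259 - 1*(-5570) = -38259 + 5570 = -32689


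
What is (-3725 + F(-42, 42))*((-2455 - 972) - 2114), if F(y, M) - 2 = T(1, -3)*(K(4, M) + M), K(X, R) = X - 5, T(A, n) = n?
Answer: 21310686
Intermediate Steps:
K(X, R) = -5 + X
F(y, M) = 5 - 3*M (F(y, M) = 2 - 3*((-5 + 4) + M) = 2 - 3*(-1 + M) = 2 + (3 - 3*M) = 5 - 3*M)
(-3725 + F(-42, 42))*((-2455 - 972) - 2114) = (-3725 + (5 - 3*42))*((-2455 - 972) - 2114) = (-3725 + (5 - 126))*(-3427 - 2114) = (-3725 - 121)*(-5541) = -3846*(-5541) = 21310686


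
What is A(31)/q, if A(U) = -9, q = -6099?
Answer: 3/2033 ≈ 0.0014757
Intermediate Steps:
A(31)/q = -9/(-6099) = -9*(-1/6099) = 3/2033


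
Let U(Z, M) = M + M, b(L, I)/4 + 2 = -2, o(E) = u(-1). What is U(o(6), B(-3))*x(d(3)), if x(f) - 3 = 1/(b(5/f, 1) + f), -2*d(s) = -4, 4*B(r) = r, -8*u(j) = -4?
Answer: -123/28 ≈ -4.3929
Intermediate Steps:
u(j) = ½ (u(j) = -⅛*(-4) = ½)
o(E) = ½
B(r) = r/4
b(L, I) = -16 (b(L, I) = -8 + 4*(-2) = -8 - 8 = -16)
U(Z, M) = 2*M
d(s) = 2 (d(s) = -½*(-4) = 2)
x(f) = 3 + 1/(-16 + f)
U(o(6), B(-3))*x(d(3)) = (2*((¼)*(-3)))*((-47 + 3*2)/(-16 + 2)) = (2*(-¾))*((-47 + 6)/(-14)) = -(-3)*(-41)/28 = -3/2*41/14 = -123/28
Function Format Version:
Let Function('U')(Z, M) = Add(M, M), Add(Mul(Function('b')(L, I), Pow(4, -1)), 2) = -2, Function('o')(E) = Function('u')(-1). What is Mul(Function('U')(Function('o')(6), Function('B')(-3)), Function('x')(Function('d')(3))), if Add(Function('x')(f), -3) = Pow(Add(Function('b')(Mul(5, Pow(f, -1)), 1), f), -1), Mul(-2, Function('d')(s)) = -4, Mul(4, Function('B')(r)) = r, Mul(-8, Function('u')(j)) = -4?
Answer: Rational(-123, 28) ≈ -4.3929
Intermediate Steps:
Function('u')(j) = Rational(1, 2) (Function('u')(j) = Mul(Rational(-1, 8), -4) = Rational(1, 2))
Function('o')(E) = Rational(1, 2)
Function('B')(r) = Mul(Rational(1, 4), r)
Function('b')(L, I) = -16 (Function('b')(L, I) = Add(-8, Mul(4, -2)) = Add(-8, -8) = -16)
Function('U')(Z, M) = Mul(2, M)
Function('d')(s) = 2 (Function('d')(s) = Mul(Rational(-1, 2), -4) = 2)
Function('x')(f) = Add(3, Pow(Add(-16, f), -1))
Mul(Function('U')(Function('o')(6), Function('B')(-3)), Function('x')(Function('d')(3))) = Mul(Mul(2, Mul(Rational(1, 4), -3)), Mul(Pow(Add(-16, 2), -1), Add(-47, Mul(3, 2)))) = Mul(Mul(2, Rational(-3, 4)), Mul(Pow(-14, -1), Add(-47, 6))) = Mul(Rational(-3, 2), Mul(Rational(-1, 14), -41)) = Mul(Rational(-3, 2), Rational(41, 14)) = Rational(-123, 28)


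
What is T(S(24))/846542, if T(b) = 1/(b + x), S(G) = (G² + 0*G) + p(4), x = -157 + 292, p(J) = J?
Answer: 1/605277530 ≈ 1.6521e-9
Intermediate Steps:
x = 135
S(G) = 4 + G² (S(G) = (G² + 0*G) + 4 = (G² + 0) + 4 = G² + 4 = 4 + G²)
T(b) = 1/(135 + b) (T(b) = 1/(b + 135) = 1/(135 + b))
T(S(24))/846542 = 1/((135 + (4 + 24²))*846542) = (1/846542)/(135 + (4 + 576)) = (1/846542)/(135 + 580) = (1/846542)/715 = (1/715)*(1/846542) = 1/605277530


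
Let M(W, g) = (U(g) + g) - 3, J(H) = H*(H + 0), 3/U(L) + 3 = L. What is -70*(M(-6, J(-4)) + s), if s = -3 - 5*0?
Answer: -9310/13 ≈ -716.15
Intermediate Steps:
U(L) = 3/(-3 + L)
J(H) = H**2 (J(H) = H*H = H**2)
M(W, g) = -3 + g + 3/(-3 + g) (M(W, g) = (3/(-3 + g) + g) - 3 = (g + 3/(-3 + g)) - 3 = -3 + g + 3/(-3 + g))
s = -3 (s = -3 + 0 = -3)
-70*(M(-6, J(-4)) + s) = -70*((-3 + (-4)**2 + 3/(-3 + (-4)**2)) - 3) = -70*((-3 + 16 + 3/(-3 + 16)) - 3) = -70*((-3 + 16 + 3/13) - 3) = -70*(172/13 - 3) = -70*133/13 = -9310/13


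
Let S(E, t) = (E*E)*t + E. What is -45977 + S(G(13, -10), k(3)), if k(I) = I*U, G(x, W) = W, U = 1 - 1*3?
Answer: -46587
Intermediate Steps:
U = -2 (U = 1 - 3 = -2)
k(I) = -2*I (k(I) = I*(-2) = -2*I)
S(E, t) = E + t*E² (S(E, t) = E²*t + E = t*E² + E = E + t*E²)
-45977 + S(G(13, -10), k(3)) = -45977 - 10*(1 - (-20)*3) = -45977 - 10*(1 - 10*(-6)) = -45977 - 10*(1 + 60) = -45977 - 10*61 = -45977 - 610 = -46587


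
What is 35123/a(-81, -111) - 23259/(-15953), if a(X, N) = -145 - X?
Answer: -558828643/1020992 ≈ -547.34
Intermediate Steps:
35123/a(-81, -111) - 23259/(-15953) = 35123/(-145 - 1*(-81)) - 23259/(-15953) = 35123/(-145 + 81) - 23259*(-1/15953) = 35123/(-64) + 23259/15953 = 35123*(-1/64) + 23259/15953 = -35123/64 + 23259/15953 = -558828643/1020992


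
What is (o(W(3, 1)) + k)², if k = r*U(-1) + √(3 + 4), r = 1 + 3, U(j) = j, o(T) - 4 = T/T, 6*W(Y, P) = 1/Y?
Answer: (1 + √7)² ≈ 13.292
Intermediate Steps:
W(Y, P) = 1/(6*Y)
o(T) = 5 (o(T) = 4 + T/T = 4 + 1 = 5)
r = 4
k = -4 + √7 (k = 4*(-1) + √(3 + 4) = -4 + √7 ≈ -1.3542)
(o(W(3, 1)) + k)² = (5 + (-4 + √7))² = (1 + √7)²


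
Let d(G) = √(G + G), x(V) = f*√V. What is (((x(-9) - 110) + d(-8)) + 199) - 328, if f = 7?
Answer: -239 + 25*I ≈ -239.0 + 25.0*I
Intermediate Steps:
x(V) = 7*√V
d(G) = √2*√G (d(G) = √(2*G) = √2*√G)
(((x(-9) - 110) + d(-8)) + 199) - 328 = (((7*√(-9) - 110) + √2*√(-8)) + 199) - 328 = (((7*(3*I) - 110) + √2*(2*I*√2)) + 199) - 328 = (((21*I - 110) + 4*I) + 199) - 328 = (((-110 + 21*I) + 4*I) + 199) - 328 = ((-110 + 25*I) + 199) - 328 = (89 + 25*I) - 328 = -239 + 25*I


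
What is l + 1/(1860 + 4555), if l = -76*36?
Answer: -17551439/6415 ≈ -2736.0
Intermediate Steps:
l = -2736
l + 1/(1860 + 4555) = -2736 + 1/(1860 + 4555) = -2736 + 1/6415 = -17551439/6415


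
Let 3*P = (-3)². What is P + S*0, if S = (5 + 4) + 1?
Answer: 3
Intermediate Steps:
P = 3 (P = (⅓)*(-3)² = (⅓)*9 = 3)
S = 10 (S = 9 + 1 = 10)
P + S*0 = 3 + 10*0 = 3 + 0 = 3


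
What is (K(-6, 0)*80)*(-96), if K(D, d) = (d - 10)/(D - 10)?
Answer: -4800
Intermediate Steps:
K(D, d) = (-10 + d)/(-10 + D)
(K(-6, 0)*80)*(-96) = (((-10 + 0)/(-10 - 6))*80)*(-96) = ((-10/(-16))*80)*(-96) = (-1/16*(-10)*80)*(-96) = ((5/8)*80)*(-96) = 50*(-96) = -4800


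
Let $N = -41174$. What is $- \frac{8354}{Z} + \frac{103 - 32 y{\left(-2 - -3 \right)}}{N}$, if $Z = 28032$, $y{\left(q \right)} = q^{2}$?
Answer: $- \frac{86489467}{288547392} \approx -0.29974$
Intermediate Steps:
$- \frac{8354}{Z} + \frac{103 - 32 y{\left(-2 - -3 \right)}}{N} = - \frac{8354}{28032} + \frac{103 - 32 \left(-2 - -3\right)^{2}}{-41174} = \left(-8354\right) \frac{1}{28032} + \left(103 - 32 \left(-2 + 3\right)^{2}\right) \left(- \frac{1}{41174}\right) = - \frac{4177}{14016} + \left(103 - 32 \cdot 1^{2}\right) \left(- \frac{1}{41174}\right) = - \frac{4177}{14016} + \left(103 - 32\right) \left(- \frac{1}{41174}\right) = - \frac{4177}{14016} + 71 \left(- \frac{1}{41174}\right) = - \frac{4177}{14016} - \frac{71}{41174} = - \frac{86489467}{288547392}$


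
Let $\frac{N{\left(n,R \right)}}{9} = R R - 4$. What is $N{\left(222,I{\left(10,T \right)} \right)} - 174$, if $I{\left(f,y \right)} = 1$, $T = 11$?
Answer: $-201$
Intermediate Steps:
$N{\left(n,R \right)} = -36 + 9 R^{2}$ ($N{\left(n,R \right)} = 9 \left(R R - 4\right) = 9 \left(R^{2} - 4\right) = 9 \left(-4 + R^{2}\right) = -36 + 9 R^{2}$)
$N{\left(222,I{\left(10,T \right)} \right)} - 174 = \left(-36 + 9 \cdot 1^{2}\right) - 174 = \left(-36 + 9 \cdot 1\right) - 174 = \left(-36 + 9\right) - 174 = -27 - 174 = -201$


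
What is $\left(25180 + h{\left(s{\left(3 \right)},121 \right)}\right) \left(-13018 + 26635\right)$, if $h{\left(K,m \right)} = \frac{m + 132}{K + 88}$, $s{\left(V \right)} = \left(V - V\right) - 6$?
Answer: $\frac{28119282021}{82} \approx 3.4292 \cdot 10^{8}$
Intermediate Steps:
$s{\left(V \right)} = -6$ ($s{\left(V \right)} = 0 - 6 = -6$)
$h{\left(K,m \right)} = \frac{132 + m}{88 + K}$
$\left(25180 + h{\left(s{\left(3 \right)},121 \right)}\right) \left(-13018 + 26635\right) = \left(25180 + \frac{132 + 121}{88 - 6}\right) \left(-13018 + 26635\right) = \left(25180 + \frac{1}{82} \cdot 253\right) 13617 = \left(25180 + \frac{253}{82}\right) 13617 = \frac{2065013}{82} \cdot 13617 = \frac{28119282021}{82}$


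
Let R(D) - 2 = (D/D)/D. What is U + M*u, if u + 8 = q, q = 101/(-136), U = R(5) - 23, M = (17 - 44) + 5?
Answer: 58323/340 ≈ 171.54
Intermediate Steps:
M = -22 (M = -27 + 5 = -22)
R(D) = 2 + 1/D (R(D) = 2 + (D/D)/D = 2 + 1/D)
U = -104/5 (U = (2 + 1/5) - 23 = (2 + ⅕) - 23 = 11/5 - 23 = -104/5 ≈ -20.800)
q = -101/136 (q = 101*(-1/136) = -101/136 ≈ -0.74265)
u = -1189/136 (u = -8 - 101/136 = -1189/136 ≈ -8.7426)
U + M*u = -104/5 - 22*(-1189/136) = -104/5 + 13079/68 = 58323/340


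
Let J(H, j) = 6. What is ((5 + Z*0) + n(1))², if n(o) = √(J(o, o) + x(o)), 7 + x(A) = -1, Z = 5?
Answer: (5 + I*√2)² ≈ 23.0 + 14.142*I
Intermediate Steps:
x(A) = -8 (x(A) = -7 - 1 = -8)
n(o) = I*√2 (n(o) = √(6 - 8) = √(-2) = I*√2)
((5 + Z*0) + n(1))² = ((5 + 5*0) + I*√2)² = ((5 + 0) + I*√2)² = (5 + I*√2)²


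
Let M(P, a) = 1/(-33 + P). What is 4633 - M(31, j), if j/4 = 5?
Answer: 9267/2 ≈ 4633.5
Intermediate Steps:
j = 20 (j = 4*5 = 20)
4633 - M(31, j) = 4633 - 1/(-33 + 31) = 4633 - 1/(-2) = 4633 - 1*(-1/2) = 4633 + 1/2 = 9267/2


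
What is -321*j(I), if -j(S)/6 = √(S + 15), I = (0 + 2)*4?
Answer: 1926*√23 ≈ 9236.8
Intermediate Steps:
I = 8 (I = 2*4 = 8)
j(S) = -6*√(15 + S) (j(S) = -6*√(S + 15) = -6*√(15 + S))
-321*j(I) = -(-1926)*√(15 + 8) = -(-1926)*√23 = 1926*√23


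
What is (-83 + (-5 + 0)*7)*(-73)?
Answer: 8614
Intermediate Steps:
(-83 + (-5 + 0)*7)*(-73) = (-83 - 5*7)*(-73) = (-83 - 35)*(-73) = -118*(-73) = 8614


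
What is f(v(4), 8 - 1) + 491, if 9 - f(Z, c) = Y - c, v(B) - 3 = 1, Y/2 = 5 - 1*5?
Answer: 507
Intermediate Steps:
Y = 0 (Y = 2*(5 - 1*5) = 2*(5 - 5) = 2*0 = 0)
v(B) = 4 (v(B) = 3 + 1 = 4)
f(Z, c) = 9 + c (f(Z, c) = 9 - (0 - c) = 9 - (-1)*c = 9 + c)
f(v(4), 8 - 1) + 491 = (9 + (8 - 1)) + 491 = (9 + 7) + 491 = 16 + 491 = 507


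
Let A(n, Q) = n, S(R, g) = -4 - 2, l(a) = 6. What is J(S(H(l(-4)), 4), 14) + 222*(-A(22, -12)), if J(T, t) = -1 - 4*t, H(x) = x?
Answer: -4941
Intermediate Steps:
S(R, g) = -6
J(S(H(l(-4)), 4), 14) + 222*(-A(22, -12)) = (-1 - 4*14) + 222*(-1*22) = (-1 - 56) + 222*(-22) = -57 - 4884 = -4941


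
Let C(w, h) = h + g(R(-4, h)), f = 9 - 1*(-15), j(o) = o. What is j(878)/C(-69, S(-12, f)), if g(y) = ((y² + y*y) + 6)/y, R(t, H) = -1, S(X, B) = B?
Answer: 439/8 ≈ 54.875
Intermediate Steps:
f = 24 (f = 9 + 15 = 24)
g(y) = (6 + 2*y²)/y (g(y) = ((y² + y²) + 6)/y = (2*y² + 6)/y = (6 + 2*y²)/y)
C(w, h) = -8 + h (C(w, h) = h + (2*(-1) + 6/(-1)) = h + (-2 + 6*(-1)) = h + (-2 - 6) = h - 8 = -8 + h)
j(878)/C(-69, S(-12, f)) = 878/(-8 + 24) = 878/16 = 878*(1/16) = 439/8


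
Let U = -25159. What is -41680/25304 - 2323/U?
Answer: -123730741/79577917 ≈ -1.5548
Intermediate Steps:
-41680/25304 - 2323/U = -41680/25304 - 2323/(-25159) = -41680*1/25304 - 2323*(-1/25159) = -5210/3163 + 2323/25159 = -123730741/79577917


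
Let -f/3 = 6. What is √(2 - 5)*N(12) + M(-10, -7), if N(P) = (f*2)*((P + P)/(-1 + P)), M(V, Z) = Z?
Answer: -7 - 864*I*√3/11 ≈ -7.0 - 136.04*I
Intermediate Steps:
f = -18 (f = -3*6 = -18)
N(P) = -72*P/(-1 + P) (N(P) = (-18*2)*((P + P)/(-1 + P)) = -36*2*P/(-1 + P) = -72*P/(-1 + P))
√(2 - 5)*N(12) + M(-10, -7) = √(2 - 5)*(-72*12/(-1 + 12)) - 7 = √(-3)*(-72*12/11) - 7 = (I*√3)*(-72*12*1/11) - 7 = (I*√3)*(-864/11) - 7 = -864*I*√3/11 - 7 = -7 - 864*I*√3/11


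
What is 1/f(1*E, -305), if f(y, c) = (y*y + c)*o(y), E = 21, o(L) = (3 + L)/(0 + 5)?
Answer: 5/3264 ≈ 0.0015319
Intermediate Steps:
o(L) = 3/5 + L/5 (o(L) = (3 + L)/5 = (3 + L)*(1/5) = 3/5 + L/5)
f(y, c) = (3/5 + y/5)*(c + y**2) (f(y, c) = (y*y + c)*(3/5 + y/5) = (y**2 + c)*(3/5 + y/5) = (c + y**2)*(3/5 + y/5) = (3/5 + y/5)*(c + y**2))
1/f(1*E, -305) = 1/((3 + 1*21)*(-305 + (1*21)**2)/5) = 1/((3 + 21)*(-305 + 21**2)/5) = 1/((1/5)*24*(-305 + 441)) = 1/((1/5)*24*136) = 1/(3264/5) = 5/3264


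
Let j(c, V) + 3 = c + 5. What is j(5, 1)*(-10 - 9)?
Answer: -133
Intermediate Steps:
j(c, V) = 2 + c (j(c, V) = -3 + (c + 5) = -3 + (5 + c) = 2 + c)
j(5, 1)*(-10 - 9) = (2 + 5)*(-10 - 9) = 7*(-19) = -133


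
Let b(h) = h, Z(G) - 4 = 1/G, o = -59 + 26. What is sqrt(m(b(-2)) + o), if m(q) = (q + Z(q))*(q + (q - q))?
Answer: 6*I ≈ 6.0*I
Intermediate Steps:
o = -33
Z(G) = 4 + 1/G
m(q) = q*(4 + q + 1/q) (m(q) = (q + (4 + 1/q))*(q + (q - q)) = (4 + q + 1/q)*(q + 0) = (4 + q + 1/q)*q = q*(4 + q + 1/q))
sqrt(m(b(-2)) + o) = sqrt((1 + (-2)**2 + 4*(-2)) - 33) = sqrt((1 + 4 - 8) - 33) = sqrt(-3 - 33) = sqrt(-36) = 6*I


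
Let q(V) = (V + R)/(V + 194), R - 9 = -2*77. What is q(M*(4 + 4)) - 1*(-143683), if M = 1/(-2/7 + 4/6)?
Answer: 30891721/215 ≈ 1.4368e+5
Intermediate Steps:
R = -145 (R = 9 - 2*77 = 9 - 154 = -145)
M = 21/8 (M = 1/(-2*⅐ + 4*(⅙)) = 1/(-2/7 + ⅔) = 1/(8/21) = 1*(21/8) = 21/8 ≈ 2.6250)
q(V) = (-145 + V)/(194 + V) (q(V) = (V - 145)/(V + 194) = (-145 + V)/(194 + V))
q(M*(4 + 4)) - 1*(-143683) = (-145 + 21*(4 + 4)/8)/(194 + 21*(4 + 4)/8) - 1*(-143683) = (-145 + (21/8)*8)/(194 + (21/8)*8) + 143683 = (-145 + 21)/(194 + 21) + 143683 = -124/215 + 143683 = 30891721/215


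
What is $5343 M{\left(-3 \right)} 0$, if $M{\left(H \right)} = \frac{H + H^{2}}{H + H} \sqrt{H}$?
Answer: $0$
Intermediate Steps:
$M{\left(H \right)} = \frac{H + H^{2}}{2 \sqrt{H}}$ ($M{\left(H \right)} = \frac{H + H^{2}}{2 H} \sqrt{H} = \frac{H + H^{2}}{2 \sqrt{H}}$)
$5343 M{\left(-3 \right)} 0 = 5343 \frac{\sqrt{-3} \left(1 - 3\right)}{2} \cdot 0 = 5343 \cdot \frac{1}{2} i \sqrt{3} \left(-2\right) 0 = 5343 - i \sqrt{3} \cdot 0 = 5343 \cdot 0 = 0$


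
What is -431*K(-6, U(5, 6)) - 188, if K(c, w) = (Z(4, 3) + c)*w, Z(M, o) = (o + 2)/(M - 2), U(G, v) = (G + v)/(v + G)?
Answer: 2641/2 ≈ 1320.5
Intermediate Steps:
U(G, v) = 1 (U(G, v) = (G + v)/(G + v) = 1)
Z(M, o) = (2 + o)/(-2 + M)
K(c, w) = w*(5/2 + c) (K(c, w) = ((2 + 3)/(-2 + 4) + c)*w = (5/2 + c)*w = w*(5/2 + c))
-431*K(-6, U(5, 6)) - 188 = -431*(5 + 2*(-6))/2 - 188 = -431*(5 - 12)/2 - 188 = -431*(-7)/2 - 188 = -431*(-7/2) - 188 = 3017/2 - 188 = 2641/2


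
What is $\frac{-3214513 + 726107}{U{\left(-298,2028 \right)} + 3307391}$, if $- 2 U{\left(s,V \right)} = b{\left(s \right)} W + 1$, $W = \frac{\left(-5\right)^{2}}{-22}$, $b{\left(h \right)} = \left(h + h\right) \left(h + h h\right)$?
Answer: $\frac{4976812}{53327919} \approx 0.093325$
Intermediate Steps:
$b{\left(h \right)} = 2 h \left(h + h^{2}\right)$
$W = - \frac{25}{22}$ ($W = 25 \left(- \frac{1}{22}\right) = - \frac{25}{22} \approx -1.1364$)
$U{\left(s,V \right)} = - \frac{1}{2} + \frac{25 s^{2} \left(1 + s\right)}{22}$ ($U{\left(s,V \right)} = - \frac{2 s^{2} \left(1 + s\right) \left(- \frac{25}{22}\right) + 1}{2} = - \frac{- \frac{25 s^{2} \left(1 + s\right)}{11} + 1}{2} = - \frac{1 - \frac{25 s^{2} \left(1 + s\right)}{11}}{2} = - \frac{1}{2} + \frac{25 s^{2} \left(1 + s\right)}{22}$)
$\frac{-3214513 + 726107}{U{\left(-298,2028 \right)} + 3307391} = \frac{-3214513 + 726107}{\left(- \frac{1}{2} + \frac{25 \left(-298\right)^{2} \left(1 - 298\right)}{22}\right) + 3307391} = - \frac{2488406}{\left(- \frac{1}{2} + \frac{25}{22} \cdot 88804 \left(-297\right)\right) + 3307391} = - \frac{2488406}{\left(- \frac{1}{2} - 29971350\right) + 3307391} = - \frac{2488406}{- \frac{59942701}{2} + 3307391} = - \frac{2488406}{- \frac{53327919}{2}} = \left(-2488406\right) \left(- \frac{2}{53327919}\right) = \frac{4976812}{53327919}$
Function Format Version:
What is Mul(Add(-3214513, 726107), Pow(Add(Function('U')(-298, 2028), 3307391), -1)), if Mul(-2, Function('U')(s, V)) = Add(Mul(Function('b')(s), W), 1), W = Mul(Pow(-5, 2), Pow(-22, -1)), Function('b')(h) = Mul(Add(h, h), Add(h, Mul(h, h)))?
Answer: Rational(4976812, 53327919) ≈ 0.093325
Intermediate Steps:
Function('b')(h) = Mul(2, h, Add(h, Pow(h, 2))) (Function('b')(h) = Mul(Mul(2, h), Add(h, Pow(h, 2))) = Mul(2, h, Add(h, Pow(h, 2))))
W = Rational(-25, 22) (W = Mul(25, Rational(-1, 22)) = Rational(-25, 22) ≈ -1.1364)
Function('U')(s, V) = Add(Rational(-1, 2), Mul(Rational(25, 22), Pow(s, 2), Add(1, s))) (Function('U')(s, V) = Mul(Rational(-1, 2), Add(Mul(Mul(2, Pow(s, 2), Add(1, s)), Rational(-25, 22)), 1)) = Mul(Rational(-1, 2), Add(Mul(Rational(-25, 11), Pow(s, 2), Add(1, s)), 1)) = Mul(Rational(-1, 2), Add(1, Mul(Rational(-25, 11), Pow(s, 2), Add(1, s)))) = Add(Rational(-1, 2), Mul(Rational(25, 22), Pow(s, 2), Add(1, s))))
Mul(Add(-3214513, 726107), Pow(Add(Function('U')(-298, 2028), 3307391), -1)) = Mul(Add(-3214513, 726107), Pow(Add(Add(Rational(-1, 2), Mul(Rational(25, 22), Pow(-298, 2), Add(1, -298))), 3307391), -1)) = Mul(-2488406, Pow(Add(Add(Rational(-1, 2), Mul(Rational(25, 22), 88804, -297)), 3307391), -1)) = Mul(-2488406, Pow(Add(Add(Rational(-1, 2), -29971350), 3307391), -1)) = Mul(-2488406, Pow(Add(Rational(-59942701, 2), 3307391), -1)) = Mul(-2488406, Pow(Rational(-53327919, 2), -1)) = Mul(-2488406, Rational(-2, 53327919)) = Rational(4976812, 53327919)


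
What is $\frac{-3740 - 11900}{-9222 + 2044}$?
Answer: $\frac{7820}{3589} \approx 2.1789$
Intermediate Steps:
$\frac{-3740 - 11900}{-9222 + 2044} = - \frac{15640}{-7178} = \left(-15640\right) \left(- \frac{1}{7178}\right) = \frac{7820}{3589}$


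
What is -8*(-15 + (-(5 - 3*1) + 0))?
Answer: 136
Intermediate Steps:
-8*(-15 + (-(5 - 3*1) + 0)) = -8*(-15 + (-(5 - 3) + 0)) = -8*(-15 + (-1*2 + 0)) = -8*(-15 + (-2 + 0)) = -8*(-15 - 2) = -8*(-17) = 136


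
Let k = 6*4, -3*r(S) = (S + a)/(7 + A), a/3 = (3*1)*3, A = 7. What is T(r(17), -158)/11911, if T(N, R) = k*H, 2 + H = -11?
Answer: -312/11911 ≈ -0.026194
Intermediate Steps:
a = 27 (a = 3*((3*1)*3) = 3*(3*3) = 3*9 = 27)
H = -13 (H = -2 - 11 = -13)
r(S) = -9/14 - S/42 (r(S) = -(S + 27)/(3*(7 + 7)) = -(27 + S)/(3*14) = -(27/14 + S/14)/3 = -9/14 - S/42)
k = 24
T(N, R) = -312 (T(N, R) = 24*(-13) = -312)
T(r(17), -158)/11911 = -312/11911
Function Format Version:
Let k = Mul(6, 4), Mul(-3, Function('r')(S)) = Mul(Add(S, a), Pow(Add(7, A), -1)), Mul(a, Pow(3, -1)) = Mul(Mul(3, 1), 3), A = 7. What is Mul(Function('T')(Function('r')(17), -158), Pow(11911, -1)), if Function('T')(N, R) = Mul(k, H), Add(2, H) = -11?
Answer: Rational(-312, 11911) ≈ -0.026194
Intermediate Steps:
a = 27 (a = Mul(3, Mul(Mul(3, 1), 3)) = Mul(3, Mul(3, 3)) = Mul(3, 9) = 27)
H = -13 (H = Add(-2, -11) = -13)
Function('r')(S) = Add(Rational(-9, 14), Mul(Rational(-1, 42), S)) (Function('r')(S) = Mul(Rational(-1, 3), Mul(Add(S, 27), Pow(Add(7, 7), -1))) = Mul(Rational(-1, 3), Mul(Add(27, S), Pow(14, -1))) = Mul(Rational(-1, 3), Mul(Add(27, S), Rational(1, 14))) = Mul(Rational(-1, 3), Add(Rational(27, 14), Mul(Rational(1, 14), S))) = Add(Rational(-9, 14), Mul(Rational(-1, 42), S)))
k = 24
Function('T')(N, R) = -312 (Function('T')(N, R) = Mul(24, -13) = -312)
Mul(Function('T')(Function('r')(17), -158), Pow(11911, -1)) = Mul(-312, Pow(11911, -1)) = Mul(-312, Rational(1, 11911)) = Rational(-312, 11911)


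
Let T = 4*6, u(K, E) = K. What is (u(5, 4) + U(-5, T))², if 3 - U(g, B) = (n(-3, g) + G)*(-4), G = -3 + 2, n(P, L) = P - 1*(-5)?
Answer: 144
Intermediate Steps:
n(P, L) = 5 + P (n(P, L) = P + 5 = 5 + P)
G = -1
T = 24
U(g, B) = 7 (U(g, B) = 3 - ((5 - 3) - 1)*(-4) = 3 - (2 - 1)*(-4) = 3 - (-4) = 3 - 1*(-4) = 3 + 4 = 7)
(u(5, 4) + U(-5, T))² = (5 + 7)² = 12² = 144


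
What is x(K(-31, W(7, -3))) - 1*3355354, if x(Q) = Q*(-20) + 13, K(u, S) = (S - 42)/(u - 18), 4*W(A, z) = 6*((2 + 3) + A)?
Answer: -164412189/49 ≈ -3.3554e+6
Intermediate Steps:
W(A, z) = 15/2 + 3*A/2 (W(A, z) = (6*((2 + 3) + A))/4 = (6*(5 + A))/4 = (30 + 6*A)/4 = 15/2 + 3*A/2)
K(u, S) = (-42 + S)/(-18 + u)
x(Q) = 13 - 20*Q (x(Q) = -20*Q + 13 = 13 - 20*Q)
x(K(-31, W(7, -3))) - 1*3355354 = (13 - 20*(-42 + (15/2 + (3/2)*7))/(-18 - 31)) - 1*3355354 = (13 - 20*(-42 + (15/2 + 21/2))/(-49)) - 3355354 = (13 - (-20)*(-42 + 18)/49) - 3355354 = (13 - (-20)*(-24)/49) - 3355354 = (13 - 20*24/49) - 3355354 = (13 - 480/49) - 3355354 = 157/49 - 3355354 = -164412189/49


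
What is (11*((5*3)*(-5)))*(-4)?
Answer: 3300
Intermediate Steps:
(11*((5*3)*(-5)))*(-4) = (11*(15*(-5)))*(-4) = (11*(-75))*(-4) = -825*(-4) = 3300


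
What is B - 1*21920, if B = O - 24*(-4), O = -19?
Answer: -21843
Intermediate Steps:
B = 77 (B = -19 - 24*(-4) = -19 + 96 = 77)
B - 1*21920 = 77 - 1*21920 = 77 - 21920 = -21843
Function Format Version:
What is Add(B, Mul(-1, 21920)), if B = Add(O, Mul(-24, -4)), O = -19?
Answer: -21843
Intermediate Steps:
B = 77 (B = Add(-19, Mul(-24, -4)) = Add(-19, 96) = 77)
Add(B, Mul(-1, 21920)) = Add(77, Mul(-1, 21920)) = Add(77, -21920) = -21843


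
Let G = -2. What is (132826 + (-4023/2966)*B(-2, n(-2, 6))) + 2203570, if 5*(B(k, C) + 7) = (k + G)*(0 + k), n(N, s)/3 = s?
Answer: 34648861301/14830 ≈ 2.3364e+6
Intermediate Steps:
n(N, s) = 3*s
B(k, C) = -7 + k*(-2 + k)/5 (B(k, C) = -7 + ((k - 2)*(0 + k))/5 = -7 + ((-2 + k)*k)/5 = -7 + (k*(-2 + k))/5 = -7 + k*(-2 + k)/5)
(132826 + (-4023/2966)*B(-2, n(-2, 6))) + 2203570 = (132826 + (-4023/2966)*(-7 - ⅖*(-2) + (⅕)*(-2)²)) + 2203570 = (132826 + (-4023*1/2966)*(-7 + ⅘ + (⅕)*4)) + 2203570 = (132826 - 4023*(-7 + ⅘ + ⅘)/2966) + 2203570 = (132826 - 4023/2966*(-27/5)) + 2203570 = (132826 + 108621/14830) + 2203570 = 1969918201/14830 + 2203570 = 34648861301/14830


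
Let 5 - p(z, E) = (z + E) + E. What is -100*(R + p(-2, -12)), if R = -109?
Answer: 7800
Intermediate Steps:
p(z, E) = 5 - z - 2*E (p(z, E) = 5 - ((z + E) + E) = 5 - ((E + z) + E) = 5 - (z + 2*E) = 5 + (-z - 2*E) = 5 - z - 2*E)
-100*(R + p(-2, -12)) = -100*(-109 + (5 - 1*(-2) - 2*(-12))) = -100*(-109 + (5 + 2 + 24)) = -100*(-109 + 31) = -100*(-78) = 7800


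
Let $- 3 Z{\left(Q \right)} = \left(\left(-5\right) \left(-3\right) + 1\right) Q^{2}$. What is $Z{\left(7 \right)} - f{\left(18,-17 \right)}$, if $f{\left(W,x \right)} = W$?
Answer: $- \frac{838}{3} \approx -279.33$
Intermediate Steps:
$Z{\left(Q \right)} = - \frac{16 Q^{2}}{3}$ ($Z{\left(Q \right)} = - \frac{\left(\left(-5\right) \left(-3\right) + 1\right) Q^{2}}{3} = - \frac{\left(15 + 1\right) Q^{2}}{3} = - \frac{16 Q^{2}}{3}$)
$Z{\left(7 \right)} - f{\left(18,-17 \right)} = - \frac{16 \cdot 7^{2}}{3} - 18 = \left(- \frac{16}{3}\right) 49 - 18 = - \frac{784}{3} - 18 = - \frac{838}{3}$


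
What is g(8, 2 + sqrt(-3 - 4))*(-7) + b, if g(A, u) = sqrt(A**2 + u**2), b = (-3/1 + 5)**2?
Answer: 4 - 7*sqrt(61 + 4*I*sqrt(7)) ≈ -50.876 - 4.7249*I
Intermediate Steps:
b = 4 (b = (-3*1 + 5)**2 = (-3 + 5)**2 = 2**2 = 4)
g(8, 2 + sqrt(-3 - 4))*(-7) + b = sqrt(8**2 + (2 + sqrt(-3 - 4))**2)*(-7) + 4 = sqrt(64 + (2 + sqrt(-7))**2)*(-7) + 4 = sqrt(64 + (2 + I*sqrt(7))**2)*(-7) + 4 = -7*sqrt(64 + (2 + I*sqrt(7))**2) + 4 = 4 - 7*sqrt(64 + (2 + I*sqrt(7))**2)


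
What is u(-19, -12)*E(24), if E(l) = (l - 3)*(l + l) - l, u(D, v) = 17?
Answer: 16728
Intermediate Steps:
E(l) = -l + 2*l*(-3 + l) (E(l) = (-3 + l)*(2*l) - l = 2*l*(-3 + l) - l = -l + 2*l*(-3 + l))
u(-19, -12)*E(24) = 17*(24*(-7 + 2*24)) = 17*(24*(-7 + 48)) = 17*(24*41) = 17*984 = 16728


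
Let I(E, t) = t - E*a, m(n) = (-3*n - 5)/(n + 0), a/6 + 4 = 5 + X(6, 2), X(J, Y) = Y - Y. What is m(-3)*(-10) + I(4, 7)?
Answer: -11/3 ≈ -3.6667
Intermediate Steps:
X(J, Y) = 0
a = 6 (a = -24 + 6*(5 + 0) = -24 + 6*5 = -24 + 30 = 6)
m(n) = (-5 - 3*n)/n
I(E, t) = t - 6*E (I(E, t) = t - E*6 = t - 6*E)
m(-3)*(-10) + I(4, 7) = (-3 - 5/(-3))*(-10) + (7 - 6*4) = (-3 - 5*(-1/3))*(-10) + (7 - 24) = (-3 + 5/3)*(-10) - 17 = -4/3*(-10) - 17 = 40/3 - 17 = -11/3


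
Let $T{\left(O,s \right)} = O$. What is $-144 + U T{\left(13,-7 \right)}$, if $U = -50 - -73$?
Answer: $155$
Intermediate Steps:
$U = 23$ ($U = -50 + 73 = 23$)
$-144 + U T{\left(13,-7 \right)} = -144 + 23 \cdot 13 = -144 + 299 = 155$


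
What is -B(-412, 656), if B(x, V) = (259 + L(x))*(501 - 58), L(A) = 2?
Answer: -115623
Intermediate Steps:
B(x, V) = 115623 (B(x, V) = (259 + 2)*(501 - 58) = 261*443 = 115623)
-B(-412, 656) = -1*115623 = -115623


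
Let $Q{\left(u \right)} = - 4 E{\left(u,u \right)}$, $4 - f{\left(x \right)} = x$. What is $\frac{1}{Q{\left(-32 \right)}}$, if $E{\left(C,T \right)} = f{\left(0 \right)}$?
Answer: $- \frac{1}{16} \approx -0.0625$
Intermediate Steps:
$f{\left(x \right)} = 4 - x$
$E{\left(C,T \right)} = 4$ ($E{\left(C,T \right)} = 4 - 0 = 4 + 0 = 4$)
$Q{\left(u \right)} = -16$ ($Q{\left(u \right)} = \left(-4\right) 4 = -16$)
$\frac{1}{Q{\left(-32 \right)}} = \frac{1}{-16} = - \frac{1}{16}$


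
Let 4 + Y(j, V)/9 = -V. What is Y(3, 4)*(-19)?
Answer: 1368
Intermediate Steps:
Y(j, V) = -36 - 9*V (Y(j, V) = -36 + 9*(-V) = -36 - 9*V)
Y(3, 4)*(-19) = (-36 - 9*4)*(-19) = (-36 - 36)*(-19) = -72*(-19) = 1368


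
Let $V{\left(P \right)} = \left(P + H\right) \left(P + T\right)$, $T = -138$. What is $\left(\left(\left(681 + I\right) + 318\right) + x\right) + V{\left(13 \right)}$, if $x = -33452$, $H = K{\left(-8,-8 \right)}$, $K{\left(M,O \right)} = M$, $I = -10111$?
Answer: $-43189$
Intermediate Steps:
$H = -8$
$V{\left(P \right)} = \left(-138 + P\right) \left(-8 + P\right)$ ($V{\left(P \right)} = \left(P - 8\right) \left(P - 138\right) = \left(-8 + P\right) \left(-138 + P\right) = \left(-138 + P\right) \left(-8 + P\right)$)
$\left(\left(\left(681 + I\right) + 318\right) + x\right) + V{\left(13 \right)} = \left(\left(\left(681 - 10111\right) + 318\right) - 33452\right) + \left(1104 + 13^{2} - 1898\right) = \left(\left(-9430 + 318\right) - 33452\right) + \left(1104 + 169 - 1898\right) = \left(-9112 - 33452\right) - 625 = -42564 - 625 = -43189$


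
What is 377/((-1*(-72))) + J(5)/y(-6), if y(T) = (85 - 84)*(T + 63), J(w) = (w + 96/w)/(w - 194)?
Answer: 2255377/430920 ≈ 5.2339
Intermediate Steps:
J(w) = (w + 96/w)/(-194 + w)
y(T) = 63 + T (y(T) = 1*(63 + T) = 63 + T)
377/((-1*(-72))) + J(5)/y(-6) = 377/((-1*(-72))) + ((96 + 5**2)/(5*(-194 + 5)))/(63 - 6) = 377/72 + ((1/5)*(96 + 25)/(-189))/57 = 377*(1/72) + ((1/5)*(-1/189)*121)*(1/57) = 377/72 - 121/945*1/57 = 377/72 - 121/53865 = 2255377/430920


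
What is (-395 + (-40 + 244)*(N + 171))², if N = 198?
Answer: 5607164161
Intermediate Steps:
(-395 + (-40 + 244)*(N + 171))² = (-395 + (-40 + 244)*(198 + 171))² = (-395 + 204*369)² = (-395 + 75276)² = 74881² = 5607164161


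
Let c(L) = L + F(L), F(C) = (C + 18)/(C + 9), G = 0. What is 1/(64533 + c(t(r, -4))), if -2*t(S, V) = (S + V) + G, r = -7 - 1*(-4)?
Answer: 50/3226911 ≈ 1.5495e-5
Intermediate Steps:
r = -3 (r = -7 + 4 = -3)
F(C) = (18 + C)/(9 + C)
t(S, V) = -S/2 - V/2 (t(S, V) = -((S + V) + 0)/2 = -(S + V)/2 = -S/2 - V/2)
c(L) = L + (18 + L)/(9 + L)
1/(64533 + c(t(r, -4))) = 1/(64533 + (18 + (-1/2*(-3) - 1/2*(-4)) + (-1/2*(-3) - 1/2*(-4))*(9 + (-1/2*(-3) - 1/2*(-4))))/(9 + (-1/2*(-3) - 1/2*(-4)))) = 1/(64533 + (18 + (3/2 + 2) + (3/2 + 2)*(9 + (3/2 + 2)))/(9 + (3/2 + 2))) = 1/(64533 + (18 + 7/2 + 7*(9 + 7/2)/2)/(9 + 7/2)) = 1/(64533 + (18 + 7/2 + (7/2)*(25/2))/(25/2)) = 1/(64533 + 2*(18 + 7/2 + 175/4)/25) = 1/(64533 + (2/25)*(261/4)) = 1/(64533 + 261/50) = 1/(3226911/50) = 50/3226911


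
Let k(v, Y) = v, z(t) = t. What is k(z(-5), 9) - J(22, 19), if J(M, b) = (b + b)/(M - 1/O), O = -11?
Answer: -1633/243 ≈ -6.7202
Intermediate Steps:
J(M, b) = 2*b/(1/11 + M) (J(M, b) = (b + b)/(M - 1/(-11)) = (2*b)/(M - 1*(-1/11)) = (2*b)/(M + 1/11) = (2*b)/(1/11 + M) = 2*b/(1/11 + M))
k(z(-5), 9) - J(22, 19) = -5 - 22*19/(1 + 11*22) = -5 - 22*19/(1 + 242) = -5 - 22*19/243 = -5 - 1*418/243 = -5 - 418/243 = -1633/243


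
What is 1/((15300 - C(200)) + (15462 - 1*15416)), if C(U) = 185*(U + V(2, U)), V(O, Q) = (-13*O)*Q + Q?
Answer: 1/903346 ≈ 1.1070e-6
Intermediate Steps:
V(O, Q) = Q - 13*O*Q (V(O, Q) = -13*O*Q + Q = Q - 13*O*Q)
C(U) = -4440*U (C(U) = 185*(U + U*(1 - 13*2)) = 185*(U + U*(1 - 26)) = 185*(U + U*(-25)) = 185*(U - 25*U) = 185*(-24*U) = -4440*U)
1/((15300 - C(200)) + (15462 - 1*15416)) = 1/((15300 - (-4440)*200) + (15462 - 1*15416)) = 1/((15300 - 1*(-888000)) + (15462 - 15416)) = 1/((15300 + 888000) + 46) = 1/(903300 + 46) = 1/903346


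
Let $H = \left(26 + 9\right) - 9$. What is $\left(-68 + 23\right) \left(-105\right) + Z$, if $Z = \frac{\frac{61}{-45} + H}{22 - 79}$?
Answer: $\frac{12118516}{2565} \approx 4724.6$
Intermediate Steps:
$H = 26$ ($H = 35 - 9 = 26$)
$Z = - \frac{1109}{2565}$ ($Z = \frac{\frac{61}{-45} + 26}{22 - 79} = \frac{61 \left(- \frac{1}{45}\right) + 26}{-57} = \left(- \frac{61}{45} + 26\right) \left(- \frac{1}{57}\right) = \frac{1109}{45} \left(- \frac{1}{57}\right) = - \frac{1109}{2565} \approx -0.43236$)
$\left(-68 + 23\right) \left(-105\right) + Z = \left(-68 + 23\right) \left(-105\right) - \frac{1109}{2565} = \left(-45\right) \left(-105\right) - \frac{1109}{2565} = 4725 - \frac{1109}{2565} = \frac{12118516}{2565}$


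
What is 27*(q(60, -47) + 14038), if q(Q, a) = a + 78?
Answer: 379863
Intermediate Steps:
q(Q, a) = 78 + a
27*(q(60, -47) + 14038) = 27*((78 - 47) + 14038) = 27*(31 + 14038) = 27*14069 = 379863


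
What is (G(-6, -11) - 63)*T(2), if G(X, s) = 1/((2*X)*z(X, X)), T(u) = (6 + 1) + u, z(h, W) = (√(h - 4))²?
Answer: -22677/40 ≈ -566.92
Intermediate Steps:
z(h, W) = -4 + h (z(h, W) = (√(-4 + h))² = -4 + h)
T(u) = 7 + u
G(X, s) = 1/(2*X*(-4 + X)) (G(X, s) = 1/((2*X)*(-4 + X)) = 1/(2*X*(-4 + X)))
(G(-6, -11) - 63)*T(2) = ((½)/(-6*(-4 - 6)) - 63)*(7 + 2) = ((½)*(-⅙)/(-10) - 63)*9 = ((½)*(-⅙)*(-⅒) - 63)*9 = (1/120 - 63)*9 = -7559/120*9 = -22677/40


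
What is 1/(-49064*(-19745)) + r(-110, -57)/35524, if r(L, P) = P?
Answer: -13804944809/8603634647080 ≈ -0.0016045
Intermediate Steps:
1/(-49064*(-19745)) + r(-110, -57)/35524 = 1/(-49064*(-19745)) - 57/35524 = -1/49064*(-1/19745) - 57*1/35524 = 1/968768680 - 57/35524 = -13804944809/8603634647080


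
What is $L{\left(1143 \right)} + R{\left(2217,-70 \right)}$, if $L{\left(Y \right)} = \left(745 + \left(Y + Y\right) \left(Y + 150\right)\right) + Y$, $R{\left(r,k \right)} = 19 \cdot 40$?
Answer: $2958446$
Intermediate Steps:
$R{\left(r,k \right)} = 760$
$L{\left(Y \right)} = 745 + Y + 2 Y \left(150 + Y\right)$ ($L{\left(Y \right)} = \left(745 + 2 Y \left(150 + Y\right)\right) + Y = 745 + Y + 2 Y \left(150 + Y\right)$)
$L{\left(1143 \right)} + R{\left(2217,-70 \right)} = \left(745 + 2 \cdot 1143^{2} + 301 \cdot 1143\right) + 760 = \left(745 + 2 \cdot 1306449 + 344043\right) + 760 = \left(745 + 2612898 + 344043\right) + 760 = 2957686 + 760 = 2958446$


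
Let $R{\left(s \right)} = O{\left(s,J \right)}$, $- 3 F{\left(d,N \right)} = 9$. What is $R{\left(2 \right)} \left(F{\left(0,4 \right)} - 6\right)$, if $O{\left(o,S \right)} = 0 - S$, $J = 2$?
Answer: $18$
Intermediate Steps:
$O{\left(o,S \right)} = - S$
$F{\left(d,N \right)} = -3$ ($F{\left(d,N \right)} = \left(- \frac{1}{3}\right) 9 = -3$)
$R{\left(s \right)} = -2$ ($R{\left(s \right)} = \left(-1\right) 2 = -2$)
$R{\left(2 \right)} \left(F{\left(0,4 \right)} - 6\right) = - 2 \left(-3 - 6\right) = \left(-2\right) \left(-9\right) = 18$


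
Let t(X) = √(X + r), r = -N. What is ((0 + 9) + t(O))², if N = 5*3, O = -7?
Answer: (9 + I*√22)² ≈ 59.0 + 84.427*I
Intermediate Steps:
N = 15
r = -15 (r = -1*15 = -15)
t(X) = √(-15 + X) (t(X) = √(X - 15) = √(-15 + X))
((0 + 9) + t(O))² = ((0 + 9) + √(-15 - 7))² = (9 + √(-22))² = (9 + I*√22)²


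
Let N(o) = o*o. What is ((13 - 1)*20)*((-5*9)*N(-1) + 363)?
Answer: 76320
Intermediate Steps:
N(o) = o²
((13 - 1)*20)*((-5*9)*N(-1) + 363) = ((13 - 1)*20)*(-5*9*(-1)² + 363) = (12*20)*(-45*1 + 363) = 240*(-45 + 363) = 240*318 = 76320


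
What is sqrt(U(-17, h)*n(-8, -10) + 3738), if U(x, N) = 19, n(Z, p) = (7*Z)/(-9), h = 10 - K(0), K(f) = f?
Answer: sqrt(34706)/3 ≈ 62.099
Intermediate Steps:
h = 10 (h = 10 - 1*0 = 10 + 0 = 10)
n(Z, p) = -7*Z/9 (n(Z, p) = (7*Z)*(-1/9) = -7*Z/9)
sqrt(U(-17, h)*n(-8, -10) + 3738) = sqrt(19*(-7/9*(-8)) + 3738) = sqrt(19*(56/9) + 3738) = sqrt(1064/9 + 3738) = sqrt(34706/9) = sqrt(34706)/3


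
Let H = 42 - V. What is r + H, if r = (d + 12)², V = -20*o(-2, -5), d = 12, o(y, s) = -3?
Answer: 558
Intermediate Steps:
V = 60 (V = -20*(-3) = 60)
r = 576 (r = (12 + 12)² = 24² = 576)
H = -18 (H = 42 - 1*60 = 42 - 60 = -18)
r + H = 576 - 18 = 558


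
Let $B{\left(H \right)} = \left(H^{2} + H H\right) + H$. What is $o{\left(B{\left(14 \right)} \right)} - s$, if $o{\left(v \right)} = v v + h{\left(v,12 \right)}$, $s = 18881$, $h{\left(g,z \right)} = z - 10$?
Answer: $145957$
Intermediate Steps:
$h{\left(g,z \right)} = -10 + z$
$B{\left(H \right)} = H + 2 H^{2}$ ($B{\left(H \right)} = \left(H^{2} + H^{2}\right) + H = 2 H^{2} + H = H + 2 H^{2}$)
$o{\left(v \right)} = 2 + v^{2}$ ($o{\left(v \right)} = v v + \left(-10 + 12\right) = v^{2} + 2 = 2 + v^{2}$)
$o{\left(B{\left(14 \right)} \right)} - s = \left(2 + \left(14 \left(1 + 2 \cdot 14\right)\right)^{2}\right) - 18881 = \left(2 + \left(14 \left(1 + 28\right)\right)^{2}\right) - 18881 = \left(2 + \left(14 \cdot 29\right)^{2}\right) - 18881 = \left(2 + 406^{2}\right) - 18881 = \left(2 + 164836\right) - 18881 = 164838 - 18881 = 145957$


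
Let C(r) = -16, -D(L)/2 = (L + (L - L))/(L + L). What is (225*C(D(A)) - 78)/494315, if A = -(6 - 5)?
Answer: -3678/494315 ≈ -0.0074406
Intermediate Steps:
A = -1 (A = -1*1 = -1)
D(L) = -1 (D(L) = -2*(L + (L - L))/(L + L) = -2*(L + 0)/(2*L) = -2*L*1/(2*L) = -2*½ = -1)
(225*C(D(A)) - 78)/494315 = (225*(-16) - 78)/494315 = (-3600 - 78)*(1/494315) = -3678*1/494315 = -3678/494315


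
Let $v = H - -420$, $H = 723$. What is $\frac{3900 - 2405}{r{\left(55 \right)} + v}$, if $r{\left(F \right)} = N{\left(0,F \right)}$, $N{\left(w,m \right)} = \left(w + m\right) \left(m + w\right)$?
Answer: $\frac{1495}{4168} \approx 0.35869$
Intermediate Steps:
$N{\left(w,m \right)} = \left(m + w\right)^{2}$ ($N{\left(w,m \right)} = \left(m + w\right) \left(m + w\right) = \left(m + w\right)^{2}$)
$r{\left(F \right)} = F^{2}$ ($r{\left(F \right)} = \left(F + 0\right)^{2} = F^{2}$)
$v = 1143$ ($v = 723 - -420 = 723 + 420 = 1143$)
$\frac{3900 - 2405}{r{\left(55 \right)} + v} = \frac{3900 - 2405}{55^{2} + 1143} = \frac{1495}{3025 + 1143} = \frac{1495}{4168}$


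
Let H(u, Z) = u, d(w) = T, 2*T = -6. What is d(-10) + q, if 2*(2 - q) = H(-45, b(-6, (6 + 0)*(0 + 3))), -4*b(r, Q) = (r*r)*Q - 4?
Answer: 43/2 ≈ 21.500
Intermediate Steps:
T = -3 (T = (1/2)*(-6) = -3)
b(r, Q) = 1 - Q*r**2/4 (b(r, Q) = -((r*r)*Q - 4)/4 = -(r**2*Q - 4)/4 = -(Q*r**2 - 4)/4 = -(-4 + Q*r**2)/4 = 1 - Q*r**2/4)
d(w) = -3
q = 49/2 (q = 2 - 1/2*(-45) = 2 + 45/2 = 49/2 ≈ 24.500)
d(-10) + q = -3 + 49/2 = 43/2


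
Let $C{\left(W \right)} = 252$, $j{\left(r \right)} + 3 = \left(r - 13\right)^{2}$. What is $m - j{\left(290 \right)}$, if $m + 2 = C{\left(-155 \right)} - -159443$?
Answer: $82967$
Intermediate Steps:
$j{\left(r \right)} = -3 + \left(-13 + r\right)^{2}$ ($j{\left(r \right)} = -3 + \left(r - 13\right)^{2} = -3 + \left(-13 + r\right)^{2}$)
$m = 159693$ ($m = -2 + \left(252 - -159443\right) = -2 + \left(252 + 159443\right) = -2 + 159695 = 159693$)
$m - j{\left(290 \right)} = 159693 - \left(-3 + \left(-13 + 290\right)^{2}\right) = 159693 - \left(-3 + 277^{2}\right) = 159693 - \left(-3 + 76729\right) = 159693 - 76726 = 82967$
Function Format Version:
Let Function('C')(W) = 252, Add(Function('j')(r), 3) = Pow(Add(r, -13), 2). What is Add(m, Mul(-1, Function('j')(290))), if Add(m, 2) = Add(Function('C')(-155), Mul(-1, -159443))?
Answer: 82967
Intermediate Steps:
Function('j')(r) = Add(-3, Pow(Add(-13, r), 2)) (Function('j')(r) = Add(-3, Pow(Add(r, -13), 2)) = Add(-3, Pow(Add(-13, r), 2)))
m = 159693 (m = Add(-2, Add(252, Mul(-1, -159443))) = Add(-2, Add(252, 159443)) = Add(-2, 159695) = 159693)
Add(m, Mul(-1, Function('j')(290))) = Add(159693, Mul(-1, Add(-3, Pow(Add(-13, 290), 2)))) = Add(159693, Mul(-1, Add(-3, Pow(277, 2)))) = Add(159693, Mul(-1, Add(-3, 76729))) = Add(159693, Mul(-1, 76726)) = Add(159693, -76726) = 82967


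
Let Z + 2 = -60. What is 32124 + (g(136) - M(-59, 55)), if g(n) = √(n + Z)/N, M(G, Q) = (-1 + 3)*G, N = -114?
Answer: 32242 - √74/114 ≈ 32242.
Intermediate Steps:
Z = -62 (Z = -2 - 60 = -62)
M(G, Q) = 2*G
g(n) = -√(-62 + n)/114 (g(n) = √(n - 62)/(-114) = √(-62 + n)*(-1/114) = -√(-62 + n)/114)
32124 + (g(136) - M(-59, 55)) = 32124 + (-√(-62 + 136)/114 - 2*(-59)) = 32124 + (-√74/114 - 1*(-118)) = 32124 + (-√74/114 + 118) = 32124 + (118 - √74/114) = 32242 - √74/114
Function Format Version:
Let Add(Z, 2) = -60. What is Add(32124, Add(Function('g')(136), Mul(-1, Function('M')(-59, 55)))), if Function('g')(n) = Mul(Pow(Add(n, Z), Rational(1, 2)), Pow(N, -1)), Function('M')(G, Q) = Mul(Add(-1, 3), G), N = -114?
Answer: Add(32242, Mul(Rational(-1, 114), Pow(74, Rational(1, 2)))) ≈ 32242.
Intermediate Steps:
Z = -62 (Z = Add(-2, -60) = -62)
Function('M')(G, Q) = Mul(2, G)
Function('g')(n) = Mul(Rational(-1, 114), Pow(Add(-62, n), Rational(1, 2))) (Function('g')(n) = Mul(Pow(Add(n, -62), Rational(1, 2)), Pow(-114, -1)) = Mul(Pow(Add(-62, n), Rational(1, 2)), Rational(-1, 114)) = Mul(Rational(-1, 114), Pow(Add(-62, n), Rational(1, 2))))
Add(32124, Add(Function('g')(136), Mul(-1, Function('M')(-59, 55)))) = Add(32124, Add(Mul(Rational(-1, 114), Pow(Add(-62, 136), Rational(1, 2))), Mul(-1, Mul(2, -59)))) = Add(32124, Add(Mul(Rational(-1, 114), Pow(74, Rational(1, 2))), Mul(-1, -118))) = Add(32124, Add(Mul(Rational(-1, 114), Pow(74, Rational(1, 2))), 118)) = Add(32124, Add(118, Mul(Rational(-1, 114), Pow(74, Rational(1, 2))))) = Add(32242, Mul(Rational(-1, 114), Pow(74, Rational(1, 2))))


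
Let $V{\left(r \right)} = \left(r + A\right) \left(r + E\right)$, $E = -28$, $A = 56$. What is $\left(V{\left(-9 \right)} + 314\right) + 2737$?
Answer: $1312$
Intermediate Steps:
$V{\left(r \right)} = \left(-28 + r\right) \left(56 + r\right)$ ($V{\left(r \right)} = \left(r + 56\right) \left(r - 28\right) = \left(56 + r\right) \left(-28 + r\right) = \left(-28 + r\right) \left(56 + r\right)$)
$\left(V{\left(-9 \right)} + 314\right) + 2737 = \left(\left(-1568 + \left(-9\right)^{2} + 28 \left(-9\right)\right) + 314\right) + 2737 = \left(\left(-1568 + 81 - 252\right) + 314\right) + 2737 = \left(-1739 + 314\right) + 2737 = -1425 + 2737 = 1312$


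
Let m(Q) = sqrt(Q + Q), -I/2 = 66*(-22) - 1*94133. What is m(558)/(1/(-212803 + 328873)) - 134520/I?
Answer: -13452/19117 + 696420*sqrt(31) ≈ 3.8775e+6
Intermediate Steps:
I = 191170 (I = -2*(66*(-22) - 1*94133) = -2*(-1452 - 94133) = -2*(-95585) = 191170)
m(Q) = sqrt(2)*sqrt(Q) (m(Q) = sqrt(2*Q) = sqrt(2)*sqrt(Q))
m(558)/(1/(-212803 + 328873)) - 134520/I = (sqrt(2)*sqrt(558))/(1/(-212803 + 328873)) - 134520/191170 = (sqrt(2)*(3*sqrt(62)))/(1/116070) - 134520*1/191170 = (6*sqrt(31))/(1/116070) - 13452/19117 = (6*sqrt(31))*116070 - 13452/19117 = 696420*sqrt(31) - 13452/19117 = -13452/19117 + 696420*sqrt(31)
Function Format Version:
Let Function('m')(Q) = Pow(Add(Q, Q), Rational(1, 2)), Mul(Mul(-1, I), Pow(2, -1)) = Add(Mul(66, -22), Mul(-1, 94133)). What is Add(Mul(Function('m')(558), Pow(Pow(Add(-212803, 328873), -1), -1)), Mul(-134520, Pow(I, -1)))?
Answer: Add(Rational(-13452, 19117), Mul(696420, Pow(31, Rational(1, 2)))) ≈ 3.8775e+6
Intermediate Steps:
I = 191170 (I = Mul(-2, Add(Mul(66, -22), Mul(-1, 94133))) = Mul(-2, Add(-1452, -94133)) = Mul(-2, -95585) = 191170)
Function('m')(Q) = Mul(Pow(2, Rational(1, 2)), Pow(Q, Rational(1, 2))) (Function('m')(Q) = Pow(Mul(2, Q), Rational(1, 2)) = Mul(Pow(2, Rational(1, 2)), Pow(Q, Rational(1, 2))))
Add(Mul(Function('m')(558), Pow(Pow(Add(-212803, 328873), -1), -1)), Mul(-134520, Pow(I, -1))) = Add(Mul(Mul(Pow(2, Rational(1, 2)), Pow(558, Rational(1, 2))), Pow(Pow(Add(-212803, 328873), -1), -1)), Mul(-134520, Pow(191170, -1))) = Add(Mul(Mul(Pow(2, Rational(1, 2)), Mul(3, Pow(62, Rational(1, 2)))), Pow(Pow(116070, -1), -1)), Mul(-134520, Rational(1, 191170))) = Add(Mul(Mul(6, Pow(31, Rational(1, 2))), Pow(Rational(1, 116070), -1)), Rational(-13452, 19117)) = Add(Mul(Mul(6, Pow(31, Rational(1, 2))), 116070), Rational(-13452, 19117)) = Add(Mul(696420, Pow(31, Rational(1, 2))), Rational(-13452, 19117)) = Add(Rational(-13452, 19117), Mul(696420, Pow(31, Rational(1, 2))))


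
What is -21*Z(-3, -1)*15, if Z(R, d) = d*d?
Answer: -315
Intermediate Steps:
Z(R, d) = d²
-21*Z(-3, -1)*15 = -21*(-1)²*15 = -21*1*15 = -21*15 = -315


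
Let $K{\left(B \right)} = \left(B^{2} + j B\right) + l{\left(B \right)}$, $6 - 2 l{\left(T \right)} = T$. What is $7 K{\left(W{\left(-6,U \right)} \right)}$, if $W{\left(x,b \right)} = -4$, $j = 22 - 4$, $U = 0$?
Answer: $-357$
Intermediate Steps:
$l{\left(T \right)} = 3 - \frac{T}{2}$
$j = 18$
$K{\left(B \right)} = 3 + B^{2} + \frac{35 B}{2}$ ($K{\left(B \right)} = \left(B^{2} + 18 B\right) - \left(-3 + \frac{B}{2}\right) = 3 + B^{2} + \frac{35 B}{2}$)
$7 K{\left(W{\left(-6,U \right)} \right)} = 7 \left(3 + \left(-4\right)^{2} + \frac{35}{2} \left(-4\right)\right) = 7 \left(3 + 16 - 70\right) = 7 \left(-51\right) = -357$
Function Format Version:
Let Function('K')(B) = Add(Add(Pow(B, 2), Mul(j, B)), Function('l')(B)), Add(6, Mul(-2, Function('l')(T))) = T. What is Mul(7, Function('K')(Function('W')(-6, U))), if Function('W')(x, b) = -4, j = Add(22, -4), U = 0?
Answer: -357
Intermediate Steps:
Function('l')(T) = Add(3, Mul(Rational(-1, 2), T))
j = 18
Function('K')(B) = Add(3, Pow(B, 2), Mul(Rational(35, 2), B)) (Function('K')(B) = Add(Add(Pow(B, 2), Mul(18, B)), Add(3, Mul(Rational(-1, 2), B))) = Add(3, Pow(B, 2), Mul(Rational(35, 2), B)))
Mul(7, Function('K')(Function('W')(-6, U))) = Mul(7, Add(3, Pow(-4, 2), Mul(Rational(35, 2), -4))) = Mul(7, Add(3, 16, -70)) = Mul(7, -51) = -357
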